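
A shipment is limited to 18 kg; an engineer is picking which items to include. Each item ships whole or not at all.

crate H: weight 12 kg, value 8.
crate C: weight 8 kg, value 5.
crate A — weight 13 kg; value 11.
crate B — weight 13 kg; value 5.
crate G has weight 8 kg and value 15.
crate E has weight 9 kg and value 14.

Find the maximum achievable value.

29

Take crate G and crate E: weight 8 + 9 = 17 ≤ 18, value 15 + 14 = 29.
No other feasible combination does better.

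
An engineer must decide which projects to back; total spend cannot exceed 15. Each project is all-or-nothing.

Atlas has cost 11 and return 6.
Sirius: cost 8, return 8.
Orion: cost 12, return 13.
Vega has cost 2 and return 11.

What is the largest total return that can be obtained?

24

Take Orion and Vega: cost 12 + 2 = 14 ≤ 15, return 13 + 11 = 24.
No other feasible combination does better.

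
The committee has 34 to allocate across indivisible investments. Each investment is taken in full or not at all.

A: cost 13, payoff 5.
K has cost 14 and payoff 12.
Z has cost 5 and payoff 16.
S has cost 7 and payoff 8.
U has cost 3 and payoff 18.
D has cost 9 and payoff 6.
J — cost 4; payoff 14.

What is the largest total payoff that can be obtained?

Treat it as a binary knapsack problem.
Z + S + U + D + J: cost 5 + 7 + 3 + 9 + 4 = 28 ≤ 34, payoff 16 + 8 + 18 + 6 + 14 = 62.
K + Z + S + U + J: cost 14 + 5 + 7 + 3 + 4 = 33 ≤ 34, payoff 12 + 16 + 8 + 18 + 14 = 68.
Best is K, Z, S, U, and J with total payoff 68.

68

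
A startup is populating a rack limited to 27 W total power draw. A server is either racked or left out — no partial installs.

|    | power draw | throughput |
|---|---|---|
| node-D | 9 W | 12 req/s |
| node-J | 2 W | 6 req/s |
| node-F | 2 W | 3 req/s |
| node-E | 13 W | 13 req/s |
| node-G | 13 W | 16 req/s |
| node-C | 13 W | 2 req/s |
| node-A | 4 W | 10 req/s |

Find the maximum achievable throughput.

Allowing fractional choices, the relaxed optimum would be about 43.3, but servers are indivisible.
node-D + node-G + node-A: power draw 9 + 13 + 4 = 26 ≤ 27, throughput 12 + 16 + 10 = 38.
node-D + node-J + node-F + node-G: power draw 9 + 2 + 2 + 13 = 26 ≤ 27, throughput 12 + 6 + 3 + 16 = 37.
node-J + node-F + node-G + node-A: power draw 2 + 2 + 13 + 4 = 21 ≤ 27, throughput 6 + 3 + 16 + 10 = 35.
Best is node-D, node-G, and node-A with total throughput 38.

38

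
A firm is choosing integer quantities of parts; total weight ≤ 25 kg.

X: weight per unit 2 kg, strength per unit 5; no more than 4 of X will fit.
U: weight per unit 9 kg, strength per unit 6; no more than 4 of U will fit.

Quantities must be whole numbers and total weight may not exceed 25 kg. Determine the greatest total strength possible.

27

Take 3×X and 2×U: weight 24 ≤ 25, strength 3·5 + 2·6 = 27.
No other integer combination yields more.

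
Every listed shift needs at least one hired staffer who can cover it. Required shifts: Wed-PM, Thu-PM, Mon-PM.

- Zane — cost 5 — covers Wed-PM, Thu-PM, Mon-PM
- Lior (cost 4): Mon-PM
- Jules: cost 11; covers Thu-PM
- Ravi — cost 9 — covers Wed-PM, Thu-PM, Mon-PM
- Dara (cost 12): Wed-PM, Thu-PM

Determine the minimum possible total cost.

Zane alone covers Wed-PM, Thu-PM, Mon-PM — every shift.
Total cost: 5.
No cover costs less than 5.

5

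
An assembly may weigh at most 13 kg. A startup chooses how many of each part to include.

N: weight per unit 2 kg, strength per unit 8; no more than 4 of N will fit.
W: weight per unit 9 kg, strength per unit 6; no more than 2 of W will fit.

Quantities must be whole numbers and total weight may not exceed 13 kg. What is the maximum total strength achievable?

32

3×N: weight 6 ≤ 13, strength 3·8 = 24.
4×N: weight 8 ≤ 13, strength 4·8 = 32.
Best is 32.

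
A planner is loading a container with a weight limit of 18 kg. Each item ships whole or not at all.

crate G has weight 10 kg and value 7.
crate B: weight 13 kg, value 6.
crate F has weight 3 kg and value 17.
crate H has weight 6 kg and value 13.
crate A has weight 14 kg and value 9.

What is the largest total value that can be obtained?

30

Treat it as a binary knapsack problem.
Allowing fractional choices, the relaxed optimum would be about 36.3, but items are indivisible.
crate G + crate F: weight 10 + 3 = 13 ≤ 18, value 7 + 17 = 24.
crate F + crate H: weight 3 + 6 = 9 ≤ 18, value 17 + 13 = 30.
crate F + crate A: weight 3 + 14 = 17 ≤ 18, value 17 + 9 = 26.
Best is crate F and crate H with total value 30.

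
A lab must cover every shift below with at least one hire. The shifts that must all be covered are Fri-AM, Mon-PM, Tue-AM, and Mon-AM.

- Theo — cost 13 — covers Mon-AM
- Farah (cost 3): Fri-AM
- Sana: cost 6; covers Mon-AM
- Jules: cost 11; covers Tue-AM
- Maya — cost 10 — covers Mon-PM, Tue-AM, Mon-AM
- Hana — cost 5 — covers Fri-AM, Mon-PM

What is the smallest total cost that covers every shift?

13

This is an integer covering problem.
The greedy cost-per-new-shift heuristic would pick Hana and Maya for 15, but a cheaper cover exists.
Choose Farah and Maya: together they cover Fri-AM, Mon-PM, Tue-AM, Mon-AM — every shift.
Total cost: 3 + 10 = 13.
No cover costs less than 13.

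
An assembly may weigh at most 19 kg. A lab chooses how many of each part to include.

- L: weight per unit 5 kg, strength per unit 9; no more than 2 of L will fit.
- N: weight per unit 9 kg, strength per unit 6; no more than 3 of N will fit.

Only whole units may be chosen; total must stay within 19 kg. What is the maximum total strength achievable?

24

L has the best ratio (9/5); taking only L gives at most 2×9 = 18 (stopped by the supply cap of 2).
Mixing does better — 2×L and 1×N: weight 19 ≤ 19, strength 2·9 + 1·6 = 24.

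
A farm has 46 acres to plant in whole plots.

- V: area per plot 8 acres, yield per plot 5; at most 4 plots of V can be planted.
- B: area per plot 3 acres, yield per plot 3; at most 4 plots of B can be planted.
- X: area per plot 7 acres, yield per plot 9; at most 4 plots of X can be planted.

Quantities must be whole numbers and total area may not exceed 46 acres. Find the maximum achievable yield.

This is a bounded integer knapsack.
X has the best ratio (9/7); taking only X gives at most 4×9 = 36 (stopped by the supply cap of 4).
Mixing does better — 1×V, 3×B, and 4×X: area 45 ≤ 46, yield 1·5 + 3·3 + 4·9 = 50.

50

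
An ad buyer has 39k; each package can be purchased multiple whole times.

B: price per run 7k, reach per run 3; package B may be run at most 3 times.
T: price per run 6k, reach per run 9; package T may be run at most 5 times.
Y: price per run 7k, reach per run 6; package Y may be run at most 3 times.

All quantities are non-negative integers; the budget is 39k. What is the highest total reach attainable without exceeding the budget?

T has the best ratio (9/6); taking only T gives at most 5×9 = 45 (stopped by the supply cap of 5).
Mixing does better — 5×T and 1×Y: price 37 ≤ 39, reach 5·9 + 1·6 = 51.

51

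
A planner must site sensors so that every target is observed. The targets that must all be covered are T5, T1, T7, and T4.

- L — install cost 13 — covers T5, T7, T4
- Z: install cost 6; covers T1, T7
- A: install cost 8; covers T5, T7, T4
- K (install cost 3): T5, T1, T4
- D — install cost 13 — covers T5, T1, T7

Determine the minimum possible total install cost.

Choose Z and K: together they cover T5, T1, T7, T4 — every target.
Total install cost: 6 + 3 = 9.
No cover costs less than 9.

9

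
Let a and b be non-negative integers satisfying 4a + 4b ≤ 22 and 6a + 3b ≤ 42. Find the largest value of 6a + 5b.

30

The continuous relaxation peaks at (5.5, 0) with value 33.00; rounding to a feasible lattice point costs some objective.
(a,b)=(5,0): 4·5+4·0=20≤22, 6·5+3·0=30≤42, objective 30.
(a,b)=(4,1): 4·4+4·1=20≤22, 6·4+3·1=27≤42, objective 29.
(a,b)=(4,0): 4·4+4·0=16≤22, 6·4+3·0=24≤42, objective 24.
Maximum is 30 at (a,b)=(5,0).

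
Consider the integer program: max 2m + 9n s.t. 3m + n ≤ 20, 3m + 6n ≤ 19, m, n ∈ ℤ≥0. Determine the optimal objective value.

Relaxing integrality, the LP optimum is 28.50 at (m,n) = (0, 3.17), which is not an integer point.
(m,n)=(0,3): 3·0+1·3=3≤20, 3·0+6·3=18≤19, objective 27.
(m,n)=(1,2): 3·1+1·2=5≤20, 3·1+6·2=15≤19, objective 20.
(m,n)=(0,2): 3·0+1·2=2≤20, 3·0+6·2=12≤19, objective 18.
The best lattice point is (0,3), giving 27.

27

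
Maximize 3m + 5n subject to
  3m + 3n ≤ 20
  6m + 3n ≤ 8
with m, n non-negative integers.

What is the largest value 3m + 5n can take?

Relaxing integrality, the LP optimum is 13.33 at (m,n) = (0, 2.67), which is not an integer point.
(m,n)=(0,2): 3·0+3·2=6≤20, 6·0+3·2=6≤8, objective 10.
(m,n)=(0,1): 3·0+3·1=3≤20, 6·0+3·1=3≤8, objective 5.
Maximum is 10 at (m,n)=(0,2).

10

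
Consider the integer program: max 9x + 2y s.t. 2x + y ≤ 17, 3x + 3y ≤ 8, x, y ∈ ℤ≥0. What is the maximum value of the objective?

18

(x,y)=(2,0) is feasible, giving 18.
(x,y)=(1,1) is feasible, giving 11.
(x,y)=(1,0) is feasible, giving 9.
No feasible integer point exceeds 18.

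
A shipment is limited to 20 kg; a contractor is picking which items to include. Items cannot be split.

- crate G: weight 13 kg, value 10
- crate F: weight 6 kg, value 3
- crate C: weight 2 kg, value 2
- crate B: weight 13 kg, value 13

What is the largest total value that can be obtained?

16

Take crate F and crate B: weight 6 + 13 = 19 ≤ 20, value 3 + 13 = 16.
No other feasible combination does better.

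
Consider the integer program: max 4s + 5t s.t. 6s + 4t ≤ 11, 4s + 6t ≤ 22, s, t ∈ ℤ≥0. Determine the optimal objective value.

The continuous relaxation peaks at (0, 2.75) with value 13.75; rounding to a feasible lattice point costs some objective.
(s,t)=(0,2): 6·0+4·2=8≤11, 4·0+6·2=12≤22, objective 10.
(s,t)=(1,1): 6·1+4·1=10≤11, 4·1+6·1=10≤22, objective 9.
(s,t)=(0,1): 6·0+4·1=4≤11, 4·0+6·1=6≤22, objective 5.
Maximum is 10 at (s,t)=(0,2).

10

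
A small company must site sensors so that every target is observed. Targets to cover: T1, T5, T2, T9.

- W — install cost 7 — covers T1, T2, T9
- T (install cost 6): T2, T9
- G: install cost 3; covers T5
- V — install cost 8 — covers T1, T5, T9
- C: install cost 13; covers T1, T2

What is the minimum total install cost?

Choose W and G: together they cover T1, T5, T2, T9 — every target.
Total install cost: 7 + 3 = 10.
No cover costs less than 10.

10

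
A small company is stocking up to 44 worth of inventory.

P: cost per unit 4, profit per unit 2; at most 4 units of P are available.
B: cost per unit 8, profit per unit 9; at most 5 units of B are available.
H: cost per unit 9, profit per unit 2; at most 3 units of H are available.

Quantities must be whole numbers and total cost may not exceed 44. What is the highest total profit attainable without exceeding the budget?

5×B: cost 40 ≤ 44, profit 5·9 = 45.
1×P and 5×B: cost 44 ≤ 44, profit 1·2 + 5·9 = 47.
Best is 47.

47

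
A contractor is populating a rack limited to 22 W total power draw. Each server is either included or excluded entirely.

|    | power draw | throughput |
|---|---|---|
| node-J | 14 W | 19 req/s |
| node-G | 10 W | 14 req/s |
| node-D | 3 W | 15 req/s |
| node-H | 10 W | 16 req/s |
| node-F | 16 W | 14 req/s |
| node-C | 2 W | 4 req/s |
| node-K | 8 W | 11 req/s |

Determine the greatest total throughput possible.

42

Allowing fractional choices, the relaxed optimum would be about 44.8, but servers are indivisible.
node-D + node-H + node-K: power draw 3 + 10 + 8 = 21 ≤ 22, throughput 15 + 16 + 11 = 42.
node-G + node-D + node-K: power draw 10 + 3 + 8 = 21 ≤ 22, throughput 14 + 15 + 11 = 40.
node-J + node-D + node-C: power draw 14 + 3 + 2 = 19 ≤ 22, throughput 19 + 15 + 4 = 38.
Best is node-D, node-H, and node-K with total throughput 42.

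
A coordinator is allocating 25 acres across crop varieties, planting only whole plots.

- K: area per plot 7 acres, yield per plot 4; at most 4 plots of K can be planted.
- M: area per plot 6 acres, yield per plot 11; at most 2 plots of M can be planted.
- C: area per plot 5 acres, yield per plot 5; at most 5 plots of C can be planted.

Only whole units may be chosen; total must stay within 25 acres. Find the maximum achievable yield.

32

Take 2×M and 2×C: area 22 ≤ 25, yield 2·11 + 2·5 = 32.
M has the best ratio (11/6) and is taken to its limit of 2; remaining capacity is filled optimally with the others.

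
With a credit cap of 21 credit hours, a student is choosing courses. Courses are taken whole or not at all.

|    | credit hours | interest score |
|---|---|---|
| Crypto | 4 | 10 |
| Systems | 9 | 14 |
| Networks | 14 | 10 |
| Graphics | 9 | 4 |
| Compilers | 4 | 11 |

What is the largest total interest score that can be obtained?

35

Systems + Compilers: credit hours 9 + 4 = 13 ≤ 21, interest score 14 + 11 = 25.
Crypto + Systems + Compilers: credit hours 4 + 9 + 4 = 17 ≤ 21, interest score 10 + 14 + 11 = 35.
Best is Crypto, Systems, and Compilers with total interest score 35.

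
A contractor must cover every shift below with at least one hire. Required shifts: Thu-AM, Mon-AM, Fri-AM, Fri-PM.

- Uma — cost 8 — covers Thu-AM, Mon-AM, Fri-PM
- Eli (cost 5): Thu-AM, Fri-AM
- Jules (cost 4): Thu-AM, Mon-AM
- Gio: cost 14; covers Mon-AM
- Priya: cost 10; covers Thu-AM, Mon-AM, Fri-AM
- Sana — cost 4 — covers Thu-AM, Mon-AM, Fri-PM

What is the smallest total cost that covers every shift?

Choose Eli and Sana: together they cover Thu-AM, Mon-AM, Fri-AM, Fri-PM — every shift.
Total cost: 5 + 4 = 9.

9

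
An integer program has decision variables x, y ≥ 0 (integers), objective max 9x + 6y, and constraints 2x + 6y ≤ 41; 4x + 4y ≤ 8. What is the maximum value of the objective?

(x,y)=(2,0): 2·2+6·0=4≤41, 4·2+4·0=8≤8, objective 18.
(x,y)=(1,1): 2·1+6·1=8≤41, 4·1+4·1=8≤8, objective 15.
(x,y)=(1,0): 2·1+6·0=2≤41, 4·1+4·0=4≤8, objective 9.
The best lattice point is (2,0), giving 18.

18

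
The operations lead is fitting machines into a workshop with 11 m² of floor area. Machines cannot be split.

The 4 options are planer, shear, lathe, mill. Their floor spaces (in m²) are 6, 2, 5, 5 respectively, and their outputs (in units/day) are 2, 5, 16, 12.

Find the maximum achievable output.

Allowing fractional choices, the relaxed optimum would be about 30.6, but machines are indivisible.
shear + lathe: floor space 2 + 5 = 7 ≤ 11, output 5 + 16 = 21.
lathe + mill: floor space 5 + 5 = 10 ≤ 11, output 16 + 12 = 28.
planer + lathe: floor space 6 + 5 = 11 ≤ 11, output 2 + 16 = 18.
Best is lathe and mill with total output 28.

28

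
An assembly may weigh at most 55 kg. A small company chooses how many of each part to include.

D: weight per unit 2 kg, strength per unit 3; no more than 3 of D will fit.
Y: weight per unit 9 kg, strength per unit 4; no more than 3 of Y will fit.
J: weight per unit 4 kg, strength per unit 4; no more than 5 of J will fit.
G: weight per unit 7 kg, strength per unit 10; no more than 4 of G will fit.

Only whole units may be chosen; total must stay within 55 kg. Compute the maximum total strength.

3×D, 5×J, and 4×G: weight 54 ≤ 55, strength 3·3 + 5·4 + 4·10 = 69.
2×D, 5×J, and 4×G: weight 52 ≤ 55, strength 2·3 + 5·4 + 4·10 = 66.
Best is 69.

69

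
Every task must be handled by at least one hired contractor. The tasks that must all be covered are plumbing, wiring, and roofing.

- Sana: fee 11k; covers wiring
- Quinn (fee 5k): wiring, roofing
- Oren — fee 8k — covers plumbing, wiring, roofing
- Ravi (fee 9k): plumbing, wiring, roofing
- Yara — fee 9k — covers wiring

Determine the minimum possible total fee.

8

Oren alone covers plumbing, wiring, roofing — every task.
Total fee: 8.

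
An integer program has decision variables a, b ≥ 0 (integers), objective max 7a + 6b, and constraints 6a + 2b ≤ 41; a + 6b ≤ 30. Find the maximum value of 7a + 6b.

59

Relaxing integrality, the LP optimum is 62.82 at (a,b) = (5.47, 4.09), which is not an integer point.
(a,b)=(5,4) is feasible, giving 59.
(a,b)=(5,3) is feasible, giving 53.
(a,b)=(4,4) is feasible, giving 52.
(a,b)=(4,3) is feasible, giving 46.
Maximum is 59 at (a,b)=(5,4).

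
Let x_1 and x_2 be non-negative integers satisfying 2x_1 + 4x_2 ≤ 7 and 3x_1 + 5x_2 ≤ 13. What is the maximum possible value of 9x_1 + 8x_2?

The continuous relaxation peaks at (3.5, 0) with value 31.50; rounding to a feasible lattice point costs some objective.
(x_1,x_2)=(3,0) is feasible, giving 27.
(x_1,x_2)=(2,0) is feasible, giving 18.
No feasible integer point exceeds 27.

27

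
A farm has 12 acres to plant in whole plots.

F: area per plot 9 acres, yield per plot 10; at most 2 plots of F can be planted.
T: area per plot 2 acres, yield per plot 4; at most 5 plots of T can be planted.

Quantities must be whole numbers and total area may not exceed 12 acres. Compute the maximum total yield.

T has the best ratio (4/2); taking only T gives at most 5×4 = 20 (stopped by the supply cap of 5).
Optimal: 5×T: area 10 ≤ 12, yield 5·4 = 20.

20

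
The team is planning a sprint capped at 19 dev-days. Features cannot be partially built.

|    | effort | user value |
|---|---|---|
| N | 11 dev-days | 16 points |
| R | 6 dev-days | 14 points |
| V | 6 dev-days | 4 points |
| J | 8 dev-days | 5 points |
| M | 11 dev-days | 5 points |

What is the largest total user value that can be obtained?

30

This is a 0-1 knapsack instance.
Take N and R: effort 11 + 6 = 17 ≤ 19, user value 16 + 14 = 30.
No other feasible combination does better.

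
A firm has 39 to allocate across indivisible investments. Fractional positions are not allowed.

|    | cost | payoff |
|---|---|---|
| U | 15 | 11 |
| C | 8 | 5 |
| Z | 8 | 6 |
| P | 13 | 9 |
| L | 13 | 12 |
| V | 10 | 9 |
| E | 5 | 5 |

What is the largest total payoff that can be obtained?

Allowing fractional choices, the relaxed optimum would be about 34.2, but investments are indivisible.
U + L + V: cost 15 + 13 + 10 = 38 ≤ 39, payoff 11 + 12 + 9 = 32.
C + Z + L + V: cost 8 + 8 + 13 + 10 = 39 ≤ 39, payoff 5 + 6 + 12 + 9 = 32.
Z + L + V + E: cost 8 + 13 + 10 + 5 = 36 ≤ 39, payoff 6 + 12 + 9 + 5 = 32.
The maximum payoff is 32; one optimal choice is Z, L, V, and E.

32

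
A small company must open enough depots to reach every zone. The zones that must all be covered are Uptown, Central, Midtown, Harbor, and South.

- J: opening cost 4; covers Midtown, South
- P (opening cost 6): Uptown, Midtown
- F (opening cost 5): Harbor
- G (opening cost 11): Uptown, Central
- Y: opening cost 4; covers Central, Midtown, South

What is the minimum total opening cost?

Choose P, F, and Y: together they cover Uptown, Central, Midtown, Harbor, South — every zone.
Total opening cost: 6 + 5 + 4 = 15.
No cover costs less than 15.

15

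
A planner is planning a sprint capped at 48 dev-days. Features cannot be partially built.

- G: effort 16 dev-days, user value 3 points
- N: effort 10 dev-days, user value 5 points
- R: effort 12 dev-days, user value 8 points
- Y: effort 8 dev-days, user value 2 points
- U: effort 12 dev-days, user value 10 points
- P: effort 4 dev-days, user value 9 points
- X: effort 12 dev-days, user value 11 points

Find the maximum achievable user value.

Treat it as a binary knapsack problem.
Take R, Y, U, P, and X: effort 12 + 8 + 12 + 4 + 12 = 48 ≤ 48, user value 8 + 2 + 10 + 9 + 11 = 40.
No other feasible combination does better.

40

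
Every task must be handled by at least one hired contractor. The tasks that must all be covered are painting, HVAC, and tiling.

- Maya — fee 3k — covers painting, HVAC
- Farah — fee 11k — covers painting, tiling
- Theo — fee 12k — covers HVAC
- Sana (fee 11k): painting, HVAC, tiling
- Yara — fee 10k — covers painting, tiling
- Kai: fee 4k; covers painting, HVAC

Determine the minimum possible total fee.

11

The greedy cost-per-new-task heuristic would pick Maya and Yara for 13, but a cheaper cover exists.
Sana alone covers painting, HVAC, tiling — every task.
Total fee: 11.
No cover costs less than 11.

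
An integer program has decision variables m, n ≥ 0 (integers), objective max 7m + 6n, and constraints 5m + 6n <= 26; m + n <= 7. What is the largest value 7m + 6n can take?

Relaxing integrality, the LP optimum is 36.40 at (m,n) = (5.2, 0), which is not an integer point.
(m,n)=(5,0) is feasible, giving 35.
(m,n)=(4,1) is feasible, giving 34.
(m,n)=(4,0) is feasible, giving 28.
No feasible integer point exceeds 35.

35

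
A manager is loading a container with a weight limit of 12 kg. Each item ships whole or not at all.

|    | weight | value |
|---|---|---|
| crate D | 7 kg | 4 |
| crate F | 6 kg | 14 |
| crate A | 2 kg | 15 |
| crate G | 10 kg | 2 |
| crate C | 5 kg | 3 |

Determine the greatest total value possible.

This is an integer program with binary decision variables.
Take crate F and crate A: weight 6 + 2 = 8 ≤ 12, value 14 + 15 = 29.
No other feasible combination does better.

29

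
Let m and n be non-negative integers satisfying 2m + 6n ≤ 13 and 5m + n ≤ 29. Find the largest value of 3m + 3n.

Relaxing integrality, the LP optimum is 18.00 at (m,n) = (5.75, 0.25), which is not an integer point.
(m,n)=(5,0): 2·5+6·0=10≤13, 5·5+1·0=25≤29, objective 15.
(m,n)=(4,0): 2·4+6·0=8≤13, 5·4+1·0=20≤29, objective 12.
Maximum is 15 at (m,n)=(5,0).

15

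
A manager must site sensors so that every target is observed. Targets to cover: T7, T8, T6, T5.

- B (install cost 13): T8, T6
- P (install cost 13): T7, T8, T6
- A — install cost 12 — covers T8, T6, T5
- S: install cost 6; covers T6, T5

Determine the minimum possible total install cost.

Choose P and S: together they cover T7, T8, T6, T5 — every target.
Total install cost: 13 + 6 = 19.
No cover costs less than 19.

19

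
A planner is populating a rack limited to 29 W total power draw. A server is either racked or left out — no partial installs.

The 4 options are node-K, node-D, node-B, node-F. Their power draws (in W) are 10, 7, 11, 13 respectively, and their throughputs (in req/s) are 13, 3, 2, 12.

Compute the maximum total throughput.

Allowing fractional choices, the relaxed optimum would be about 27.6, but servers are indivisible.
node-K + node-D + node-B: power draw 10 + 7 + 11 = 28 ≤ 29, throughput 13 + 3 + 2 = 18.
node-K + node-D: power draw 10 + 7 = 17 ≤ 29, throughput 13 + 3 = 16.
node-K + node-F: power draw 10 + 13 = 23 ≤ 29, throughput 13 + 12 = 25.
Best is node-K and node-F with total throughput 25.

25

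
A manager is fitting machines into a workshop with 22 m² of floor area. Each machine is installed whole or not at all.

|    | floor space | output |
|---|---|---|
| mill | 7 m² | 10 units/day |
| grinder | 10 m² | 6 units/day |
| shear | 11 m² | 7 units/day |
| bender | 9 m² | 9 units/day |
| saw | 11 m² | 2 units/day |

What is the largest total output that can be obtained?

19

mill + shear: floor space 7 + 11 = 18 ≤ 22, output 10 + 7 = 17.
mill + grinder: floor space 7 + 10 = 17 ≤ 22, output 10 + 6 = 16.
mill + bender: floor space 7 + 9 = 16 ≤ 22, output 10 + 9 = 19.
Best is mill and bender with total output 19.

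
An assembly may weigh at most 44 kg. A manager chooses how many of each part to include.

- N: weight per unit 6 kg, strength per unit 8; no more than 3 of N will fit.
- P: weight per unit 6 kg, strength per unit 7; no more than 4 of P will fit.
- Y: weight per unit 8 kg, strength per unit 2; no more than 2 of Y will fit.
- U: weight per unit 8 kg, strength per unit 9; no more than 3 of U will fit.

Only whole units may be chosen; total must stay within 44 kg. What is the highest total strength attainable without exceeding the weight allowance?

54

3×N, 3×P, and 1×U: weight 44 ≤ 44, strength 3·8 + 3·7 + 1·9 = 54.
2×N, 4×P, and 1×U: weight 44 ≤ 44, strength 2·8 + 4·7 + 1·9 = 53.
Best is 54.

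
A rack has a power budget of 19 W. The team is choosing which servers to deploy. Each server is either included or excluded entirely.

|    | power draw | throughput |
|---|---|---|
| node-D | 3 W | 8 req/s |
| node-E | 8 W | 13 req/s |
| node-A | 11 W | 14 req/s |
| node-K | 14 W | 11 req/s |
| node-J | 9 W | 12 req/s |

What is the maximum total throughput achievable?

node-E + node-A: power draw 8 + 11 = 19 ≤ 19, throughput 13 + 14 = 27.
node-E + node-J: power draw 8 + 9 = 17 ≤ 19, throughput 13 + 12 = 25.
node-D + node-A: power draw 3 + 11 = 14 ≤ 19, throughput 8 + 14 = 22.
Best is node-E and node-A with total throughput 27.

27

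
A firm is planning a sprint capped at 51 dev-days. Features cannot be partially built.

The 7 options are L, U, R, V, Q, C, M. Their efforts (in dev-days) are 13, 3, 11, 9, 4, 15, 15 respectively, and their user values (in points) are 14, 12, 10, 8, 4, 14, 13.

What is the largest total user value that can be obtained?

Allowing fractional choices, the relaxed optimum would be about 58.4, but features are indivisible.
L + U + Q + C + M: effort 13 + 3 + 4 + 15 + 15 = 50 ≤ 51, user value 14 + 12 + 4 + 14 + 13 = 57.
L + U + R + V + C: effort 13 + 3 + 11 + 9 + 15 = 51 ≤ 51, user value 14 + 12 + 10 + 8 + 14 = 58.
L + U + R + V + M: effort 13 + 3 + 11 + 9 + 15 = 51 ≤ 51, user value 14 + 12 + 10 + 8 + 13 = 57.
Best is L, U, R, V, and C with total user value 58.

58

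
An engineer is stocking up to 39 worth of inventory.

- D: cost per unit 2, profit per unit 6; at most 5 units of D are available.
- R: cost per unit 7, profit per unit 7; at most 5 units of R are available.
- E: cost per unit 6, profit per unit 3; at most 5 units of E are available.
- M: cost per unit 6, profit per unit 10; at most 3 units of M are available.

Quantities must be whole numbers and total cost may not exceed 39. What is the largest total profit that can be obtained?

67

This is a bounded integer knapsack.
4×D, 1×R, 1×E, and 3×M: cost 39 ≤ 39, profit 4·6 + 1·7 + 1·3 + 3·10 = 64.
5×D, 1×R, and 3×M: cost 35 ≤ 39, profit 5·6 + 1·7 + 3·10 = 67.
Best is 67.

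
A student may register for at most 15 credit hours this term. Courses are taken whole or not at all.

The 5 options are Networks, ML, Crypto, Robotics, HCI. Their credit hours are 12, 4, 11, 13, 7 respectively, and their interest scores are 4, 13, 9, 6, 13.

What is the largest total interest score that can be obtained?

26

ML + Crypto: credit hours 4 + 11 = 15 ≤ 15, interest score 13 + 9 = 22.
ML + HCI: credit hours 4 + 7 = 11 ≤ 15, interest score 13 + 13 = 26.
Best is ML and HCI with total interest score 26.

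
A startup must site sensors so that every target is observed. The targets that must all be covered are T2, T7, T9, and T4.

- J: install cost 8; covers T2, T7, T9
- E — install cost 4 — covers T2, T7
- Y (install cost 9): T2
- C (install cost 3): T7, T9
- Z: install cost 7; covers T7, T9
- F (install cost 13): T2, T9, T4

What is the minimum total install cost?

The greedy cost-per-new-target heuristic would pick C, E, and F for 20, but a cheaper cover exists.
Choose C and F: together they cover T2, T7, T9, T4 — every target.
Total install cost: 3 + 13 = 16.
No cover costs less than 16.

16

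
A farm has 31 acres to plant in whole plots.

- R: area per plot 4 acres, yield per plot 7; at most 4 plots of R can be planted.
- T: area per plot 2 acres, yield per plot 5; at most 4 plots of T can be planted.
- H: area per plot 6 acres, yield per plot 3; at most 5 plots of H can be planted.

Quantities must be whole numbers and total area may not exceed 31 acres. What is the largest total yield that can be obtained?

4×R, 4×T, and 1×H: area 30 ≤ 31, yield 4·7 + 4·5 + 1·3 = 51.
4×R and 4×T: area 24 ≤ 31, yield 4·7 + 4·5 = 48.
Best is 51.

51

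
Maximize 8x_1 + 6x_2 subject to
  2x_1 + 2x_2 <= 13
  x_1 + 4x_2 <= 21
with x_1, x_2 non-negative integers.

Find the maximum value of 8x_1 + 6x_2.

48

The continuous relaxation peaks at (6.5, 0) with value 52.00; rounding to a feasible lattice point costs some objective.
(x_1,x_2)=(6,0): 2·6+2·0=12≤13, 1·6+4·0=6≤21, objective 48.
(x_1,x_2)=(5,1): 2·5+2·1=12≤13, 1·5+4·1=9≤21, objective 46.
(x_1,x_2)=(5,0): 2·5+2·0=10≤13, 1·5+4·0=5≤21, objective 40.
No feasible integer point exceeds 48.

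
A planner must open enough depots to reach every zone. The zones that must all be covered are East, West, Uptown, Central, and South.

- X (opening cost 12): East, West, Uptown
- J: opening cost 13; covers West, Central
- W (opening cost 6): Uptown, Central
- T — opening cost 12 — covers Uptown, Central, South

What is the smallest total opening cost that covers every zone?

The greedy cost-per-new-zone heuristic would pick W, X, and T for 30, but a cheaper cover exists.
Choose X and T: together they cover East, West, Uptown, Central, South — every zone.
Total opening cost: 12 + 12 = 24.
No cover costs less than 24.

24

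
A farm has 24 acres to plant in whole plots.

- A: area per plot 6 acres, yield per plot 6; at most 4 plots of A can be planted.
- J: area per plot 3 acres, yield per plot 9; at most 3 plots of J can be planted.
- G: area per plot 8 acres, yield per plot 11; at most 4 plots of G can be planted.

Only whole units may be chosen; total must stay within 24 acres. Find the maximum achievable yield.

J has the best ratio (9/3); taking only J gives at most 3×9 = 27 (stopped by the supply cap of 3).
Mixing does better — 1×A, 3×J, and 1×G: area 23 ≤ 24, yield 1·6 + 3·9 + 1·11 = 44.

44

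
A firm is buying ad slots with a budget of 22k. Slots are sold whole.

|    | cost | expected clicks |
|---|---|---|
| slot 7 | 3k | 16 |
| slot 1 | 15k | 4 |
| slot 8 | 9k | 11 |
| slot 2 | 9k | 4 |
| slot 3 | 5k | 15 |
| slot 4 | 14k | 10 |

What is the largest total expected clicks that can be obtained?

Treat it as a binary knapsack problem.
slot 7 + slot 2 + slot 3: cost 3 + 9 + 5 = 17 ≤ 22, expected clicks 16 + 4 + 15 = 35.
slot 7 + slot 3 + slot 4: cost 3 + 5 + 14 = 22 ≤ 22, expected clicks 16 + 15 + 10 = 41.
slot 7 + slot 8 + slot 3: cost 3 + 9 + 5 = 17 ≤ 22, expected clicks 16 + 11 + 15 = 42.
Best is slot 7, slot 8, and slot 3 with total expected clicks 42.

42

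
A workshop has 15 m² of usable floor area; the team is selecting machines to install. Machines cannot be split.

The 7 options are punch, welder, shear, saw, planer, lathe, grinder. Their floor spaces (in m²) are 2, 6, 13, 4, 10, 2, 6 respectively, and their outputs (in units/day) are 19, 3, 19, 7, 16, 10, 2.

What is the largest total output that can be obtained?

45

This is an integer program with binary decision variables.
Take punch, planer, and lathe: floor space 2 + 10 + 2 = 14 ≤ 15, output 19 + 16 + 10 = 45.
No other feasible combination does better.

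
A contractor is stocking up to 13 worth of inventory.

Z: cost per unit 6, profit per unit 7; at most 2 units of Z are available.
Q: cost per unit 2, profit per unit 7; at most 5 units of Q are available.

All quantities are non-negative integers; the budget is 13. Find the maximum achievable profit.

This is a bounded integer knapsack.
Q has the best ratio (7/2); taking only Q gives at most 5×7 = 35 (stopped by the supply cap of 5).
Optimal: 5×Q: cost 10 ≤ 13, profit 5·7 = 35.

35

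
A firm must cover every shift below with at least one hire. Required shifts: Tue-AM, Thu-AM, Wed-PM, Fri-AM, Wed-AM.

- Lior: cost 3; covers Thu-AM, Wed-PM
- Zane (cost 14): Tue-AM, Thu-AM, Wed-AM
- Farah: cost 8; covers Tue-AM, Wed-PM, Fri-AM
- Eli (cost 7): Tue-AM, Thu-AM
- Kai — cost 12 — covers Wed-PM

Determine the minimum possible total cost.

Choose Zane and Farah: together they cover Tue-AM, Thu-AM, Wed-PM, Fri-AM, Wed-AM — every shift.
Total cost: 14 + 8 = 22.

22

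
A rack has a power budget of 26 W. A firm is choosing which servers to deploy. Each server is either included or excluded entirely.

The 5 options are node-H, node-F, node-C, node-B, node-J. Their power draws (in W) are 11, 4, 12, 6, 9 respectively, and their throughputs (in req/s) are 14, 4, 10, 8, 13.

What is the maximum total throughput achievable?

Take node-H, node-B, and node-J: power draw 11 + 6 + 9 = 26 ≤ 26, throughput 14 + 8 + 13 = 35.
No other feasible combination does better.

35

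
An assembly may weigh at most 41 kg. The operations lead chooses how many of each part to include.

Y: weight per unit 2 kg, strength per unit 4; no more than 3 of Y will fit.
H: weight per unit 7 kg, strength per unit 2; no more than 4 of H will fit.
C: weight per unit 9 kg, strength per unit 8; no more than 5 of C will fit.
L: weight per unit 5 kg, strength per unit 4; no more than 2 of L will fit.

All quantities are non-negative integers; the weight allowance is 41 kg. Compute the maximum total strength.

40

2×Y and 4×C: weight 40 ≤ 41, strength 2·4 + 4·8 = 40.
2×Y, 3×C, and 2×L: weight 41 ≤ 41, strength 2·4 + 3·8 + 2·4 = 40.
Best is 40.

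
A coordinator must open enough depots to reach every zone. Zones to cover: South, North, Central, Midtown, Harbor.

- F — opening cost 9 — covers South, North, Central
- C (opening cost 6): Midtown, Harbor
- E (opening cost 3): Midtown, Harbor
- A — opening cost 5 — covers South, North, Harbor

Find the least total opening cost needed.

12

The greedy cost-per-new-zone heuristic would pick E, A, and F for 17, but a cheaper cover exists.
Choose F and E: together they cover South, North, Central, Midtown, Harbor — every zone.
Total opening cost: 9 + 3 = 12.
No cover costs less than 12.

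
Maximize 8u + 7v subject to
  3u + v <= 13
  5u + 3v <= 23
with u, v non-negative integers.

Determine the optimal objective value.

(u,v)=(1,6): 3·1+1·6=9≤13, 5·1+3·6=23≤23, objective 50.
(u,v)=(0,7): 3·0+1·7=7≤13, 5·0+3·7=21≤23, objective 49.
(u,v)=(1,5): 3·1+1·5=8≤13, 5·1+3·5=20≤23, objective 43.
The best lattice point is (1,6), giving 50.

50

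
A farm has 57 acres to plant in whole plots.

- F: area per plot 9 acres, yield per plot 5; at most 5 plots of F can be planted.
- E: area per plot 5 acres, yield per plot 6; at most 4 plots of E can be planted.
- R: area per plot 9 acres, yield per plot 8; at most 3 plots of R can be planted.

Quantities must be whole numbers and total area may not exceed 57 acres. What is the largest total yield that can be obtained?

E has the best ratio (6/5); taking only E gives at most 4×6 = 24 (stopped by the supply cap of 4).
Mixing does better — 1×F, 4×E, and 3×R: area 56 ≤ 57, yield 1·5 + 4·6 + 3·8 = 53.

53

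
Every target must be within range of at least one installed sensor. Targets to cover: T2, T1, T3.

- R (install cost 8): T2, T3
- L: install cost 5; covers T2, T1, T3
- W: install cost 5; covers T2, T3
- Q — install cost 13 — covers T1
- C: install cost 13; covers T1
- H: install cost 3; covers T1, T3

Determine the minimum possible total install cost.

This is a weighted set-cover instance.
L alone covers T2, T1, T3 — every target.
Total install cost: 5.

5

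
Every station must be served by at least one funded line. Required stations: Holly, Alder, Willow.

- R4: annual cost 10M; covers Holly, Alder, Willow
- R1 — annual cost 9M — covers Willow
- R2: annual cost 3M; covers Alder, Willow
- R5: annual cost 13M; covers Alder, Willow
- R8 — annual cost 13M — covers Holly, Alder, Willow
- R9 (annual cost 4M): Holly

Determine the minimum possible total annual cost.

7

Choose R2 and R9: together they cover Holly, Alder, Willow — every station.
Total annual cost: 3 + 4 = 7.
No cover costs less than 7.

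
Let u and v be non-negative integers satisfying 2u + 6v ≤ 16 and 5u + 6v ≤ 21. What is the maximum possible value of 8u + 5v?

32

Relaxing integrality, the LP optimum is 33.60 at (u,v) = (4.2, 0), which is not an integer point.
(u,v)=(4,0): 2·4+6·0=8≤16, 5·4+6·0=20≤21, objective 32.
(u,v)=(3,1): 2·3+6·1=12≤16, 5·3+6·1=21≤21, objective 29.
(u,v)=(3,0): 2·3+6·0=6≤16, 5·3+6·0=15≤21, objective 24.
No feasible integer point exceeds 32.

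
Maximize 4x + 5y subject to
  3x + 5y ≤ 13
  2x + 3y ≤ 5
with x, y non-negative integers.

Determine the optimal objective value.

9

Relaxing integrality, the LP optimum is 10.00 at (x,y) = (2.5, 0), which is not an integer point.
(x,y)=(1,1): 3·1+5·1=8≤13, 2·1+3·1=5≤5, objective 9.
(x,y)=(2,0): 3·2+5·0=6≤13, 2·2+3·0=4≤5, objective 8.
(x,y)=(0,1): 3·0+5·1=5≤13, 2·0+3·1=3≤5, objective 5.
Maximum is 9 at (x,y)=(1,1).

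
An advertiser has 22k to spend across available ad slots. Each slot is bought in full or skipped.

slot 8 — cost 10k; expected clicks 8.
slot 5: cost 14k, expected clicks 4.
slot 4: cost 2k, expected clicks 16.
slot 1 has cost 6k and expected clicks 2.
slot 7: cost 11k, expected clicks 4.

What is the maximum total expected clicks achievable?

Treat it as a binary knapsack problem.
Allowing fractional choices, the relaxed optimum would be about 27.6, but ad slots are indivisible.
slot 4 + slot 1 + slot 7: cost 2 + 6 + 11 = 19 ≤ 22, expected clicks 16 + 2 + 4 = 22.
slot 8 + slot 4 + slot 1: cost 10 + 2 + 6 = 18 ≤ 22, expected clicks 8 + 16 + 2 = 26.
slot 8 + slot 4: cost 10 + 2 = 12 ≤ 22, expected clicks 8 + 16 = 24.
Best is slot 8, slot 4, and slot 1 with total expected clicks 26.

26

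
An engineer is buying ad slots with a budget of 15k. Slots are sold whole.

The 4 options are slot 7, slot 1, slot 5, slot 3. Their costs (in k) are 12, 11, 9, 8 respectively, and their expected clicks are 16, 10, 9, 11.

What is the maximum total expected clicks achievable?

Take slot 7: cost 12 ≤ 15, expected clicks 16.
No other feasible combination does better.

16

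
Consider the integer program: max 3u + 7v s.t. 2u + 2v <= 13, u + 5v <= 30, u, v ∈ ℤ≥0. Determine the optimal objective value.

(u,v)=(0,6) is feasible, giving 42.
(u,v)=(1,5) is feasible, giving 38.
(u,v)=(0,5) is feasible, giving 35.
(u,v)=(1,4) is feasible, giving 31.
The best lattice point is (0,6), giving 42.

42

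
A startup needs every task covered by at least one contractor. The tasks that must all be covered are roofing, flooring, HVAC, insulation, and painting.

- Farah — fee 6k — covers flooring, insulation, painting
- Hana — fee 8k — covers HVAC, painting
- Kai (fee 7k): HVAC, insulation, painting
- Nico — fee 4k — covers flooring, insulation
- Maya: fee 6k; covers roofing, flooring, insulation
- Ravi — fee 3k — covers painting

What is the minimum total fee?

13

The greedy cost-per-new-task heuristic would pick Farah, Maya, and Kai for 19, but a cheaper cover exists.
Choose Kai and Maya: together they cover roofing, flooring, HVAC, insulation, painting — every task.
Total fee: 7 + 6 = 13.
No cover costs less than 13.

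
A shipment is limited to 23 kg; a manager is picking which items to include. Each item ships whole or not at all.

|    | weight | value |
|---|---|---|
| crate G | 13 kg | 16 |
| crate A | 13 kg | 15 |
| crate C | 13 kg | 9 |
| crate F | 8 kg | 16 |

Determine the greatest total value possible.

This is a 0-1 knapsack instance.
Take crate G and crate F: weight 13 + 8 = 21 ≤ 23, value 16 + 16 = 32.
No other feasible combination does better.

32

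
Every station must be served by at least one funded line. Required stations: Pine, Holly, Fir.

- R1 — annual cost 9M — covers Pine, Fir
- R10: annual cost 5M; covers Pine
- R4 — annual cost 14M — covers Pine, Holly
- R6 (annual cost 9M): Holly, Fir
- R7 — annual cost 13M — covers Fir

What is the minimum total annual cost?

The greedy cost-per-new-station heuristic would pick R1 and R6 for 18, but a cheaper cover exists.
Choose R10 and R6: together they cover Pine, Holly, Fir — every station.
Total annual cost: 5 + 9 = 14.
No cover costs less than 14.

14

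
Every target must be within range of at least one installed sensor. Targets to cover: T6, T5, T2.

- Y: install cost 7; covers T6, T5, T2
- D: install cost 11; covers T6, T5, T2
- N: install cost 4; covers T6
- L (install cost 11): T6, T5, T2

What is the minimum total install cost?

7

Y alone covers T6, T5, T2 — every target.
Total install cost: 7.
No cover costs less than 7.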